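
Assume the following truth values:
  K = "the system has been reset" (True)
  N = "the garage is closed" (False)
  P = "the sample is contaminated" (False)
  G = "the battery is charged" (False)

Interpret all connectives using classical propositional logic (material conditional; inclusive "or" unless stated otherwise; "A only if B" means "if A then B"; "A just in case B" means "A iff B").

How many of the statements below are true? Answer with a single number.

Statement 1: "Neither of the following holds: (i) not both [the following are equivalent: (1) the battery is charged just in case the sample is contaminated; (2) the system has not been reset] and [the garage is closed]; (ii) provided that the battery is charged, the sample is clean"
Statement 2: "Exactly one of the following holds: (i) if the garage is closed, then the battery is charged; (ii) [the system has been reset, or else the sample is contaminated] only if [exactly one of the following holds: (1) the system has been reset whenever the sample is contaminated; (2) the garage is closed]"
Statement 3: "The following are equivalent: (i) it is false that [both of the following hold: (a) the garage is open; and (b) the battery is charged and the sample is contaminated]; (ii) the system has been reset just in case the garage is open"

Statement 1: Parsed as (((G <-> P) <-> ~K) nand N) nor (G -> ~P)

G <-> P = F <-> F = T
~K = ~T = F
(G <-> P) <-> ~K = T <-> F = F
((G <-> P) <-> ~K) nand N = F nand F = T
~P = ~F = T
G -> ~P = F -> T = T
(((G <-> P) <-> ~K) nand N) nor (G -> ~P) = T nor T = F
Thus Statement 1 is false.

Statement 2: Parsed as (N -> G) xor ((K | P) -> ((P -> K) xor N))

N -> G = F -> F = T
K | P = T | F = T
P -> K = F -> T = T
(P -> K) xor N = T xor F = T
(K | P) -> ((P -> K) xor N) = T -> T = T
(N -> G) xor ((K | P) -> ((P -> K) xor N)) = T xor T = F
Thus Statement 2 is false.

Statement 3: This is ~(~N & (G & P)) <-> (K <-> ~N).

~N = ~F = T
G & P = F & F = F
~N & (G & P) = T & F = F
~(~N & (G & P)) = ~F = T
~N = ~F = T
K <-> ~N = T <-> T = T
~(~N & (G & P)) <-> (K <-> ~N) = T <-> T = T
Thus Statement 3 is true.

1 of the 3 statements is true (Statement 3).

1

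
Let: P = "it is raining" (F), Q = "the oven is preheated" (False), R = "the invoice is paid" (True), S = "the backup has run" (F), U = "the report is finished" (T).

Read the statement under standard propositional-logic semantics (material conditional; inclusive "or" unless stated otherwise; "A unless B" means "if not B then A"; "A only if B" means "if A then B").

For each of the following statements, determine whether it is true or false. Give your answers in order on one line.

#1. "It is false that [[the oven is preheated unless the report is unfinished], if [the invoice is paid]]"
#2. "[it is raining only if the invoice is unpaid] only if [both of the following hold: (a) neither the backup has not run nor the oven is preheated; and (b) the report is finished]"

#1: This is ¬(R → (Q ∨ ¬U)).

¬U = ¬T = F
Q ∨ ¬U = F ∨ F = F
R → (Q ∨ ¬U) = T → F = F
¬(R → (Q ∨ ¬U)) = ¬F = T
Hence #1 is true.

#2: Parsed as (P → ¬R) → ((¬S ↓ Q) ∧ U)

¬R = ¬T = F
P → ¬R = F → F = T
¬S = ¬F = T
¬S ↓ Q = T ↓ F = F
(¬S ↓ Q) ∧ U = F ∧ T = F
(P → ¬R) → ((¬S ↓ Q) ∧ U) = T → F = F
Thus #2 is false.

#1 true / #2 false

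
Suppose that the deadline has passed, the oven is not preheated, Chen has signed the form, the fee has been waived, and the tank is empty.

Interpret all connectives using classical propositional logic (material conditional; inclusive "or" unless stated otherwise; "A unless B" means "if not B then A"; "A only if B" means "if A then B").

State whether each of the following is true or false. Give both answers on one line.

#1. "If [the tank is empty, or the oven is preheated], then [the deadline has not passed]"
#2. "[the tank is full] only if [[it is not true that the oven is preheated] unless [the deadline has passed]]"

Let U = "the tank is full" (False), Q = "the oven is preheated" (False), P = "the deadline has passed" (True).

#1: Formalization: (not U or Q) -> not P

not U = not False = True
not U or Q = True or False = True
not P = not True = False
(not U or Q) -> not P = True -> False = False
Thus #1 is false.

#2: Parsed as U -> (not Q or P)

not Q = not False = True
not Q or P = True or True = True
U -> (not Q or P) = False -> True = True
Thus #2 is true.

#1 False, #2 True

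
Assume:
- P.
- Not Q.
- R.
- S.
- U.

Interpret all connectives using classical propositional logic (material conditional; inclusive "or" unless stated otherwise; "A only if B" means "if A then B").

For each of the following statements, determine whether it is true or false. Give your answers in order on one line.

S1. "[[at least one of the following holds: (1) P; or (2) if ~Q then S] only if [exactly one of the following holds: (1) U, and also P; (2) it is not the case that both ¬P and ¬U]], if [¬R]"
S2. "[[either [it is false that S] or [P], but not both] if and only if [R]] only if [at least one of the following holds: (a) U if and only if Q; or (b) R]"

S1 T / S2 T

S1: Formalization: ~R -> ((P | (~Q -> S)) -> ((U & P) xor (~P nand ~U)))

~R = ~T = F
~Q = ~F = T
~Q -> S = T -> T = T
P | (~Q -> S) = T | T = T
U & P = T & T = T
~P = ~T = F
~U = ~T = F
~P nand ~U = F nand F = T
(U & P) xor (~P nand ~U) = T xor T = F
(P | (~Q -> S)) -> ((U & P) xor (~P nand ~U)) = T -> F = F
~R -> ((P | (~Q -> S)) -> ((U & P) xor (~P nand ~U))) = F -> F = T
Thus S1 is true.

S2: Parsed as ((~S xor P) <-> R) -> ((U <-> Q) | R)

~S = ~T = F
~S xor P = F xor T = T
(~S xor P) <-> R = T <-> T = T
U <-> Q = T <-> F = F
(U <-> Q) | R = F | T = T
((~S xor P) <-> R) -> ((U <-> Q) | R) = T -> T = T
So S2 is true.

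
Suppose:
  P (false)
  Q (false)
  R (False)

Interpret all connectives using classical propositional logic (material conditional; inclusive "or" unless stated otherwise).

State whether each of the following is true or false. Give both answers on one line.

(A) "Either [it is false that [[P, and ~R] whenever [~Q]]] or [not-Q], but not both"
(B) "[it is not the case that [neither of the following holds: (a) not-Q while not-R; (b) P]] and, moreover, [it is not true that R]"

(A): In symbols: not (not Q -> (P and not R)) xor not Q

not Q = not False = True
not R = not False = True
P and not R = False and True = False
not Q -> (P and not R) = True -> False = False
not (not Q -> (P and not R)) = not False = True
not Q = not False = True
not (not Q -> (P and not R)) xor not Q = True xor True = False
So (A) is false.

(B): This is not ((not Q and not R) nor P) and not R.

not Q = not False = True
not R = not False = True
not Q and not R = True and True = True
(not Q and not R) nor P = True nor False = False
not ((not Q and not R) nor P) = not False = True
not R = not False = True
not ((not Q and not R) nor P) and not R = True and True = True
So (B) is true.

(A) False, (B) True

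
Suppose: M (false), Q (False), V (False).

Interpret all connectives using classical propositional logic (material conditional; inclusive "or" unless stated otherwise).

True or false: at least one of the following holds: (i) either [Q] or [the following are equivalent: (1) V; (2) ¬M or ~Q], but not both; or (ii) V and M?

Values: Q=F, V=F, M=F.
This is (Q ⊕ (V ↔ (¬M ∨ ¬Q))) ∨ (V ∧ M).

¬M = ¬F = T
¬Q = ¬F = T
¬M ∨ ¬Q = T ∨ T = T
V ↔ (¬M ∨ ¬Q) = F ↔ T = F
Q ⊕ (V ↔ (¬M ∨ ¬Q)) = F ⊕ F = F
V ∧ M = F ∧ F = F
(Q ⊕ (V ↔ (¬M ∨ ¬Q))) ∨ (V ∧ M) = F ∨ F = F

The statement is false.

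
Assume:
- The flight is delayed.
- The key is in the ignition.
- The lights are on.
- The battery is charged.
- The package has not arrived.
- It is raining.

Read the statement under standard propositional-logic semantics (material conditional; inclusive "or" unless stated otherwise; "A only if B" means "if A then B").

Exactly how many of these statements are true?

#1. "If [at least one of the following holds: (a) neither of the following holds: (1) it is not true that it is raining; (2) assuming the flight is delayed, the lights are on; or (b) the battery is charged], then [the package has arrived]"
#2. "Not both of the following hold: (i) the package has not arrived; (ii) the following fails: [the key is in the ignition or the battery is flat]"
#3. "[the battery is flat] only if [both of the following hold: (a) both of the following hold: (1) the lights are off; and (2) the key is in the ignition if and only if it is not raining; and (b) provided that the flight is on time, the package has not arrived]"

Let V = "it is raining" (T), P = "the flight is delayed" (T), R = "the lights are on" (T), S = "the battery is charged" (T), U = "the package has arrived" (F), Q = "the key is in the ignition" (T).

#1: This is ((¬V ↓ (P → R)) ∨ S) → U.

¬V = ¬T = F
P → R = T → T = T
¬V ↓ (P → R) = F ↓ T = F
(¬V ↓ (P → R)) ∨ S = F ∨ T = T
((¬V ↓ (P → R)) ∨ S) → U = T → F = F
So #1 is false.

#2: In symbols: ¬U ↑ ¬(Q ∨ ¬S)

¬U = ¬F = T
¬S = ¬T = F
Q ∨ ¬S = T ∨ F = T
¬(Q ∨ ¬S) = ¬T = F
¬U ↑ ¬(Q ∨ ¬S) = T ↑ F = T
So #2 is true.

#3: Formalization: ¬S → ((¬R ∧ (Q ↔ ¬V)) ∧ (¬P → ¬U))

¬S = ¬T = F
¬R = ¬T = F
¬V = ¬T = F
Q ↔ ¬V = T ↔ F = F
¬R ∧ (Q ↔ ¬V) = F ∧ F = F
¬P = ¬T = F
¬U = ¬F = T
¬P → ¬U = F → T = T
(¬R ∧ (Q ↔ ¬V)) ∧ (¬P → ¬U) = F ∧ T = F
¬S → ((¬R ∧ (Q ↔ ¬V)) ∧ (¬P → ¬U)) = F → F = T
So #3 is true.

Count: 2.

2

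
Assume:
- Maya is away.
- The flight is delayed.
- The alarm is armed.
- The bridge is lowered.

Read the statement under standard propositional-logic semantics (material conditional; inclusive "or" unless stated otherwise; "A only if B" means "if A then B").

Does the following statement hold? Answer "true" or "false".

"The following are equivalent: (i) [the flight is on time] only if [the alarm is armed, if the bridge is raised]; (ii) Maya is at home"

False

Let Q = "the flight is delayed" (T), S = "the bridge is raised" (F), R = "the alarm is armed" (T), P = "Maya is at home" (F).
In symbols: (¬Q → (S → R)) ↔ P

¬Q = ¬T = F
S → R = F → T = T
¬Q → (S → R) = F → T = T
(¬Q → (S → R)) ↔ P = T ↔ F = F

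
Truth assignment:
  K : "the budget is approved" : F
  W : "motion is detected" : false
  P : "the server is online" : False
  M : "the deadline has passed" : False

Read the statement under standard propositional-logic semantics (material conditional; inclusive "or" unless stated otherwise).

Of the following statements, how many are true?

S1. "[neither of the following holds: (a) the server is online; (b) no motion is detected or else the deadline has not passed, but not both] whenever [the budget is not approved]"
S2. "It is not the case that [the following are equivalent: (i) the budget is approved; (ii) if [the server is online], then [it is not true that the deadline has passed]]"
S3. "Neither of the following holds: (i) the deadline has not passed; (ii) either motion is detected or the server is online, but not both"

2

S1: In symbols: ~K -> (P nor (~W xor ~M))

~K = ~F = T
~W = ~F = T
~M = ~F = T
~W xor ~M = T xor T = F
P nor (~W xor ~M) = F nor F = T
~K -> (P nor (~W xor ~M)) = T -> T = T
Thus S1 is true.

S2: Parsed as ~(K <-> (P -> ~M))

~M = ~F = T
P -> ~M = F -> T = T
K <-> (P -> ~M) = F <-> T = F
~(K <-> (P -> ~M)) = ~F = T
So S2 is true.

S3: Formalization: ~M nor (W xor P)

~M = ~F = T
W xor P = F xor F = F
~M nor (W xor P) = T nor F = F
Hence S3 is false.

2 of the 3 statements are true.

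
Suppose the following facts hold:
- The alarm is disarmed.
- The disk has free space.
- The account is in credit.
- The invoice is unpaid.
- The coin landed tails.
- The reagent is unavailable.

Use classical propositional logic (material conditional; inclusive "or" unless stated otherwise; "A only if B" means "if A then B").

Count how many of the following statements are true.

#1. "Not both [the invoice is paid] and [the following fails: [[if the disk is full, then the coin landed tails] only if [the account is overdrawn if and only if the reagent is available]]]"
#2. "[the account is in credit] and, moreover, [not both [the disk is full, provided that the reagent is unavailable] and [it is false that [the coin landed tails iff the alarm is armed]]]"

2

Let S = "the invoice is paid" (F), Q = "the disk is full" (F), U = "the coin landed heads" (F), R = "the account is overdrawn" (F), V = "the reagent is available" (F), P = "the alarm is armed" (F).

#1: This is S ↑ ¬((Q → ¬U) → (R ↔ V)).

¬U = ¬F = T
Q → ¬U = F → T = T
R ↔ V = F ↔ F = T
(Q → ¬U) → (R ↔ V) = T → T = T
¬((Q → ¬U) → (R ↔ V)) = ¬T = F
S ↑ ¬((Q → ¬U) → (R ↔ V)) = F ↑ F = T
Hence #1 is true.

#2: In symbols: ¬R ∧ ((¬V → Q) ↑ ¬(¬U ↔ P))

¬R = ¬F = T
¬V = ¬F = T
¬V → Q = T → F = F
¬U = ¬F = T
¬U ↔ P = T ↔ F = F
¬(¬U ↔ P) = ¬F = T
(¬V → Q) ↑ ¬(¬U ↔ P) = F ↑ T = T
¬R ∧ ((¬V → Q) ↑ ¬(¬U ↔ P)) = T ∧ T = T
So #2 is true.

Count: 2.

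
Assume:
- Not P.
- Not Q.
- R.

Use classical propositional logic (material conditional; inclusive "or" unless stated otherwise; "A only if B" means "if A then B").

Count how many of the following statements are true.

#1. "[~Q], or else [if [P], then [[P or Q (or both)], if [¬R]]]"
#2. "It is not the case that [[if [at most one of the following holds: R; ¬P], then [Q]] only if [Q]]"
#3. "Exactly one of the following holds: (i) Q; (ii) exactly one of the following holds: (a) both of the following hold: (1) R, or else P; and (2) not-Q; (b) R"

#1: In symbols: ¬Q ∨ (P → (¬R → (P ∨ Q)))

¬Q = ¬F = T
¬R = ¬T = F
P ∨ Q = F ∨ F = F
¬R → (P ∨ Q) = F → F = T
P → (¬R → (P ∨ Q)) = F → T = T
¬Q ∨ (P → (¬R → (P ∨ Q))) = T ∨ T = T
Thus #1 is true.

#2: Formalization: ¬(((R ↑ ¬P) → Q) → Q)

¬P = ¬F = T
R ↑ ¬P = T ↑ T = F
(R ↑ ¬P) → Q = F → F = T
((R ↑ ¬P) → Q) → Q = T → F = F
¬(((R ↑ ¬P) → Q) → Q) = ¬F = T
Hence #2 is true.

#3: In symbols: Q ⊕ (((R ∨ P) ∧ ¬Q) ⊕ R)

R ∨ P = T ∨ F = T
¬Q = ¬F = T
(R ∨ P) ∧ ¬Q = T ∧ T = T
((R ∨ P) ∧ ¬Q) ⊕ R = T ⊕ T = F
Q ⊕ (((R ∨ P) ∧ ¬Q) ⊕ R) = F ⊕ F = F
Hence #3 is false.

Count: 2.

2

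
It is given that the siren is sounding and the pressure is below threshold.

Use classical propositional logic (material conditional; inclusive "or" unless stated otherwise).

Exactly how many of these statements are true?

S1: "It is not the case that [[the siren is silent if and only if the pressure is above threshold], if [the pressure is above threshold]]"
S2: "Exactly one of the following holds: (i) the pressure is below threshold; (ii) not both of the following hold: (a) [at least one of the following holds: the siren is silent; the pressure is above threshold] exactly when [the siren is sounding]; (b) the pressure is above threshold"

Let Q = "the pressure is above threshold" (F), P = "the siren is sounding" (T).

S1: This is ~(Q -> (~P <-> Q)).

~P = ~T = F
~P <-> Q = F <-> F = T
Q -> (~P <-> Q) = F -> T = T
~(Q -> (~P <-> Q)) = ~T = F
Hence S1 is false.

S2: In symbols: ~Q xor (((~P | Q) <-> P) nand Q)

~Q = ~F = T
~P = ~T = F
~P | Q = F | F = F
(~P | Q) <-> P = F <-> T = F
((~P | Q) <-> P) nand Q = F nand F = T
~Q xor (((~P | Q) <-> P) nand Q) = T xor T = F
So S2 is false.

0 of the 2 statements are true (none).

0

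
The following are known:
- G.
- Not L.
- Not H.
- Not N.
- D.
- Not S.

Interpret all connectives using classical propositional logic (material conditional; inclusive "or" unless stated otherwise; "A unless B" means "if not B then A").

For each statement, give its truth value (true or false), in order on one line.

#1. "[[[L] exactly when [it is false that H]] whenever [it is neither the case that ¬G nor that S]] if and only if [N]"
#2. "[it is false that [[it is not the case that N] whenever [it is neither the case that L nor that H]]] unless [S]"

#1 T / #2 F

#1: Parsed as ((~G nor S) -> (L <-> ~H)) <-> N

~G = ~T = F
~G nor S = F nor F = T
~H = ~F = T
L <-> ~H = F <-> T = F
(~G nor S) -> (L <-> ~H) = T -> F = F
((~G nor S) -> (L <-> ~H)) <-> N = F <-> F = T
Hence #1 is true.

#2: In symbols: ~((L nor H) -> ~N) | S

L nor H = F nor F = T
~N = ~F = T
(L nor H) -> ~N = T -> T = T
~((L nor H) -> ~N) = ~T = F
~((L nor H) -> ~N) | S = F | F = F
Thus #2 is false.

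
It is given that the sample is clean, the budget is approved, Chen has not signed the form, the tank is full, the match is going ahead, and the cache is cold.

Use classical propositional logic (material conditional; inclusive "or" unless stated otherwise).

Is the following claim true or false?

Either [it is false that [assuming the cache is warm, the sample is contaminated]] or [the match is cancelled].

The statement is false.

Let V = "the cache is warm" (F), P = "the sample is contaminated" (F), U = "the match is cancelled" (F).
In symbols: ¬(V → P) ∨ U

V → P = F → F = T
¬(V → P) = ¬T = F
¬(V → P) ∨ U = F ∨ F = F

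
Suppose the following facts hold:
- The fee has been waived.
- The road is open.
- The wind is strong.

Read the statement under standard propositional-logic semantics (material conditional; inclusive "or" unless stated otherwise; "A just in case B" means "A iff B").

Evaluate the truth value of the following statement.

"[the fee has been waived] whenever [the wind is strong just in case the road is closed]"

true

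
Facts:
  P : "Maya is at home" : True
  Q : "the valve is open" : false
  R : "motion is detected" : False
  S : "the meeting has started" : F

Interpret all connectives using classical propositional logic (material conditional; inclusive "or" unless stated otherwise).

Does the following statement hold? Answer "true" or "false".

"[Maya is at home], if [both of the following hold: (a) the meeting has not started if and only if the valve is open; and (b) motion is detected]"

The statement is true.

Formalization: ((~S <-> Q) & R) -> P

~S = ~F = T
~S <-> Q = T <-> F = F
(~S <-> Q) & R = F & F = F
((~S <-> Q) & R) -> P = F -> T = T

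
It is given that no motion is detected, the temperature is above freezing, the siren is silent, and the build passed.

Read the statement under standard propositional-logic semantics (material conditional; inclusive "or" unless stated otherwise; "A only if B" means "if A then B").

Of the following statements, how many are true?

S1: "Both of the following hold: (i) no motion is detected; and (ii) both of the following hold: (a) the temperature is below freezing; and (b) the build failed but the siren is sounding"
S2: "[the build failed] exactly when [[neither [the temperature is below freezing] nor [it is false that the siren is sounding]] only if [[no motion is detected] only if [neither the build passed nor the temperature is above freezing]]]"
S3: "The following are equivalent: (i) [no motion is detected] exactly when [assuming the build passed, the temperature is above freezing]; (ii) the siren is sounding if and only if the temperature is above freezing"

0

Let P = "motion is detected" (False), Q = "the temperature is below freezing" (False), S = "the build passed" (True), R = "the siren is sounding" (False).

S1: In symbols: not P and (Q and (not S and R))

not P = not False = True
not S = not True = False
not S and R = False and False = False
Q and (not S and R) = False and False = False
not P and (Q and (not S and R)) = True and False = False
Hence S1 is false.

S2: Parsed as not S iff ((Q nor not R) -> (not P -> (S nor not Q)))

not S = not True = False
not R = not False = True
Q nor not R = False nor True = False
not P = not False = True
not Q = not False = True
S nor not Q = True nor True = False
not P -> (S nor not Q) = True -> False = False
(Q nor not R) -> (not P -> (S nor not Q)) = False -> False = True
not S iff ((Q nor not R) -> (not P -> (S nor not Q))) = False iff True = False
Thus S2 is false.

S3: Parsed as (not P iff (S -> not Q)) iff (R iff not Q)

not P = not False = True
not Q = not False = True
S -> not Q = True -> True = True
not P iff (S -> not Q) = True iff True = True
not Q = not False = True
R iff not Q = False iff True = False
(not P iff (S -> not Q)) iff (R iff not Q) = True iff False = False
Hence S3 is false.

0 of the 3 statements are true (none).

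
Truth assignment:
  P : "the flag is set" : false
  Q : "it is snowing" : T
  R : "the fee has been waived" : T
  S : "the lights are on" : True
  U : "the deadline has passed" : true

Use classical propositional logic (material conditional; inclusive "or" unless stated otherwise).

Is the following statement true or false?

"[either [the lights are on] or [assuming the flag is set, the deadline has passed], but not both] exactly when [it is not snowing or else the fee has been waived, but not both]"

False.

Values: S=T, P=F, U=T, Q=T, R=T.
This is (S xor (P -> U)) <-> (~Q xor R).

P -> U = F -> T = T
S xor (P -> U) = T xor T = F
~Q = ~T = F
~Q xor R = F xor T = T
(S xor (P -> U)) <-> (~Q xor R) = F <-> T = F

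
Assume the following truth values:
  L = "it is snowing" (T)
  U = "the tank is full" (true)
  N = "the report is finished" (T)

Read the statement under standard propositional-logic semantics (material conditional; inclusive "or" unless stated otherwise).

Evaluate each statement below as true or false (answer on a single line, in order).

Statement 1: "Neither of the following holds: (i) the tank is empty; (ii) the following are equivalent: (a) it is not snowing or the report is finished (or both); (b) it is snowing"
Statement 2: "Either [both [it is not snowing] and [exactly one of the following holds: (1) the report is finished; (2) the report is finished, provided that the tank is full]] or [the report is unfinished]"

Statement 1: This is ~U nor ((~L | N) <-> L).

~U = ~T = F
~L = ~T = F
~L | N = F | T = T
(~L | N) <-> L = T <-> T = T
~U nor ((~L | N) <-> L) = F nor T = F
Hence Statement 1 is false.

Statement 2: Formalization: (~L & (N xor (U -> N))) | ~N

~L = ~T = F
U -> N = T -> T = T
N xor (U -> N) = T xor T = F
~L & (N xor (U -> N)) = F & F = F
~N = ~T = F
(~L & (N xor (U -> N))) | ~N = F | F = F
So Statement 2 is false.

Statement 1 false; Statement 2 false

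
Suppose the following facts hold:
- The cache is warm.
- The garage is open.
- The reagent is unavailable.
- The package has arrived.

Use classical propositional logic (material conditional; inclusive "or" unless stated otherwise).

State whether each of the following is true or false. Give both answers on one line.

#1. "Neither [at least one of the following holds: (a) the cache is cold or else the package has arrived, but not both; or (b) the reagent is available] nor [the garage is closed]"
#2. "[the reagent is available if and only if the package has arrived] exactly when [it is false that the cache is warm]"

Let P = "the cache is warm" (True), D = "the package has arrived" (True), L = "the reagent is available" (False), U = "the garage is closed" (False).

#1: Formalization: ((not P xor D) or L) nor U

not P = not True = False
not P xor D = False xor True = True
(not P xor D) or L = True or False = True
((not P xor D) or L) nor U = True nor False = False
Thus #1 is false.

#2: In symbols: (L iff D) iff not P

L iff D = False iff True = False
not P = not True = False
(L iff D) iff not P = False iff False = True
So #2 is true.

#1 F / #2 T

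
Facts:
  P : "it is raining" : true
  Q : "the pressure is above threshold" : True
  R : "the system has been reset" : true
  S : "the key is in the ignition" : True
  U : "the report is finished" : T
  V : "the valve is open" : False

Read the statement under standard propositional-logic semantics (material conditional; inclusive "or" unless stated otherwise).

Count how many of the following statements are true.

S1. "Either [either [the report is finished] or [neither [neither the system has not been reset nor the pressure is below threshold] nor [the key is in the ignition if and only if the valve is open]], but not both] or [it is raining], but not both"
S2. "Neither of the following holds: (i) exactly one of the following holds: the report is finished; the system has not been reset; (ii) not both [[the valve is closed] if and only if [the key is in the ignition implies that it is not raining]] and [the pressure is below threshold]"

S1: Parsed as (U xor ((~R nor ~Q) nor (S <-> V))) xor P

~R = ~T = F
~Q = ~T = F
~R nor ~Q = F nor F = T
S <-> V = T <-> F = F
(~R nor ~Q) nor (S <-> V) = T nor F = F
U xor ((~R nor ~Q) nor (S <-> V)) = T xor F = T
(U xor ((~R nor ~Q) nor (S <-> V))) xor P = T xor T = F
Hence S1 is false.

S2: This is (U xor ~R) nor ((~V <-> (S -> ~P)) nand ~Q).

~R = ~T = F
U xor ~R = T xor F = T
~V = ~F = T
~P = ~T = F
S -> ~P = T -> F = F
~V <-> (S -> ~P) = T <-> F = F
~Q = ~T = F
(~V <-> (S -> ~P)) nand ~Q = F nand F = T
(U xor ~R) nor ((~V <-> (S -> ~P)) nand ~Q) = T nor T = F
So S2 is false.

0 of the 2 statements are true (none).

0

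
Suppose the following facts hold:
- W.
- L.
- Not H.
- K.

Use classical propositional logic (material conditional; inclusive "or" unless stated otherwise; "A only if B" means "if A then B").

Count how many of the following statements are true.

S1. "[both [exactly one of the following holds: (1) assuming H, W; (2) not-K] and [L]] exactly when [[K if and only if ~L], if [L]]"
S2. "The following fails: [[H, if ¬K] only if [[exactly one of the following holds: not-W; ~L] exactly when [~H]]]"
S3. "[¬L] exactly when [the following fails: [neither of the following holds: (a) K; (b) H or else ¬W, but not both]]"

S1: This is (((H → W) ⊕ ¬K) ∧ L) ↔ (L → (K ↔ ¬L)).

H → W = F → T = T
¬K = ¬T = F
(H → W) ⊕ ¬K = T ⊕ F = T
((H → W) ⊕ ¬K) ∧ L = T ∧ T = T
¬L = ¬T = F
K ↔ ¬L = T ↔ F = F
L → (K ↔ ¬L) = T → F = F
(((H → W) ⊕ ¬K) ∧ L) ↔ (L → (K ↔ ¬L)) = T ↔ F = F
So S1 is false.

S2: This is ¬((¬K → H) → ((¬W ⊕ ¬L) ↔ ¬H)).

¬K = ¬T = F
¬K → H = F → F = T
¬W = ¬T = F
¬L = ¬T = F
¬W ⊕ ¬L = F ⊕ F = F
¬H = ¬F = T
(¬W ⊕ ¬L) ↔ ¬H = F ↔ T = F
(¬K → H) → ((¬W ⊕ ¬L) ↔ ¬H) = T → F = F
¬((¬K → H) → ((¬W ⊕ ¬L) ↔ ¬H)) = ¬F = T
Hence S2 is true.

S3: In symbols: ¬L ↔ ¬(K ↓ (H ⊕ ¬W))

¬L = ¬T = F
¬W = ¬T = F
H ⊕ ¬W = F ⊕ F = F
K ↓ (H ⊕ ¬W) = T ↓ F = F
¬(K ↓ (H ⊕ ¬W)) = ¬F = T
¬L ↔ ¬(K ↓ (H ⊕ ¬W)) = F ↔ T = F
Thus S3 is false.

Count: 1.

1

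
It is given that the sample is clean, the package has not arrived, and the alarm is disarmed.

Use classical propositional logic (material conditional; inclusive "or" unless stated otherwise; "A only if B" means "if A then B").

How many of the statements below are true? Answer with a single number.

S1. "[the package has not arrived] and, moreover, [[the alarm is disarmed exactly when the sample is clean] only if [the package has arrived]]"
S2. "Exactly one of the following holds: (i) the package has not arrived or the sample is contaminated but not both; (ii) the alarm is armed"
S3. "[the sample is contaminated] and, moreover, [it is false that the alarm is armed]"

Let Q = "the package has arrived" (F), R = "the alarm is armed" (F), P = "the sample is contaminated" (F).

S1: In symbols: ~Q & ((~R <-> ~P) -> Q)

~Q = ~F = T
~R = ~F = T
~P = ~F = T
~R <-> ~P = T <-> T = T
(~R <-> ~P) -> Q = T -> F = F
~Q & ((~R <-> ~P) -> Q) = T & F = F
Hence S1 is false.

S2: This is (~Q xor P) xor R.

~Q = ~F = T
~Q xor P = T xor F = T
(~Q xor P) xor R = T xor F = T
Hence S2 is true.

S3: Formalization: P & ~R

~R = ~F = T
P & ~R = F & T = F
Hence S3 is false.

1 of the 3 statements is true.

1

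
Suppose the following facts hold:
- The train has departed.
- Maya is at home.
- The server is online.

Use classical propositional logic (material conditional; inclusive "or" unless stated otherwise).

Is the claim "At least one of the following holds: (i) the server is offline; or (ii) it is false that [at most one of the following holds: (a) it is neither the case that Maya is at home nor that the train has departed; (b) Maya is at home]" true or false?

false

Let P = "the server is online" (T), L = "Maya is at home" (T), R = "the train has departed" (T).
This is ~P | ~((L nor R) nand L).

~P = ~T = F
L nor R = T nor T = F
(L nor R) nand L = F nand T = T
~((L nor R) nand L) = ~T = F
~P | ~((L nor R) nand L) = F | F = F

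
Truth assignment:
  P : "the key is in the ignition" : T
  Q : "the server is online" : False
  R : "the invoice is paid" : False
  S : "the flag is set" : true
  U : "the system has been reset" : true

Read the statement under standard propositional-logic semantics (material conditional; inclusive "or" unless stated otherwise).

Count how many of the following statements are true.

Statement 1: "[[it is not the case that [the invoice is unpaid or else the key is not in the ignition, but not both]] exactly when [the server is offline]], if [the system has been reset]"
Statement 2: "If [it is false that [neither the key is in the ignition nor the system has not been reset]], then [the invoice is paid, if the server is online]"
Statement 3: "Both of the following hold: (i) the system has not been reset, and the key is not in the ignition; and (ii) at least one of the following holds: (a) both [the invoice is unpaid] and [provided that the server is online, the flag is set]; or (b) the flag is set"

1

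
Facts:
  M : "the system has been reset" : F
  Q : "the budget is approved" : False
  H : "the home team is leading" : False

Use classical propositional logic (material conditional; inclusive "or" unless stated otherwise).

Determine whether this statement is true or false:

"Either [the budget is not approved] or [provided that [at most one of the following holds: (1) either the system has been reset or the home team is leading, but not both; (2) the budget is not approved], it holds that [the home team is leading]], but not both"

Parsed as not Q xor (((M xor H) nand not Q) -> H)

not Q = not False = True
M xor H = False xor False = False
not Q = not False = True
(M xor H) nand not Q = False nand True = True
((M xor H) nand not Q) -> H = True -> False = False
not Q xor (((M xor H) nand not Q) -> H) = True xor False = True

true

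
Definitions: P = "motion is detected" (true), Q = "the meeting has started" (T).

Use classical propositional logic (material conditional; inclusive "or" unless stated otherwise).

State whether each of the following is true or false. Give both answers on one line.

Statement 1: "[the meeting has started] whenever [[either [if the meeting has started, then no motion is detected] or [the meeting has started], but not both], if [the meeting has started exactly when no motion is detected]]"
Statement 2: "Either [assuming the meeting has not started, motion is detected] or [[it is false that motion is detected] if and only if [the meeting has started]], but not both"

Statement 1 True; Statement 2 True

Statement 1: Parsed as ((Q iff not P) -> ((Q -> not P) xor Q)) -> Q

not P = not True = False
Q iff not P = True iff False = False
not P = not True = False
Q -> not P = True -> False = False
(Q -> not P) xor Q = False xor True = True
(Q iff not P) -> ((Q -> not P) xor Q) = False -> True = True
((Q iff not P) -> ((Q -> not P) xor Q)) -> Q = True -> True = True
Hence Statement 1 is true.

Statement 2: Parsed as (not Q -> P) xor (not P iff Q)

not Q = not True = False
not Q -> P = False -> True = True
not P = not True = False
not P iff Q = False iff True = False
(not Q -> P) xor (not P iff Q) = True xor False = True
Thus Statement 2 is true.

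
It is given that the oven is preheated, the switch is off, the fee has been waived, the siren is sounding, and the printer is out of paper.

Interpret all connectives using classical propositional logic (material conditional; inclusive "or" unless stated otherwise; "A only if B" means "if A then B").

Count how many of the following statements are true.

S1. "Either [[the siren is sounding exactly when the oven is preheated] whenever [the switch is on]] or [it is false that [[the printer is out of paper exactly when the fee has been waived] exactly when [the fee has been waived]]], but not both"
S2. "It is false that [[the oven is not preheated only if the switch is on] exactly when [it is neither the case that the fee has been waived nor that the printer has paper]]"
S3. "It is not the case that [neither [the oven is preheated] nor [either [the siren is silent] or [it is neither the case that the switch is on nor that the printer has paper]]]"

3

Let Q = "the switch is on" (F), S = "the siren is sounding" (T), P = "the oven is preheated" (T), U = "the printer has paper" (F), R = "the fee has been waived" (T).

S1: This is (Q → (S ↔ P)) ⊕ ¬((¬U ↔ R) ↔ R).

S ↔ P = T ↔ T = T
Q → (S ↔ P) = F → T = T
¬U = ¬F = T
¬U ↔ R = T ↔ T = T
(¬U ↔ R) ↔ R = T ↔ T = T
¬((¬U ↔ R) ↔ R) = ¬T = F
(Q → (S ↔ P)) ⊕ ¬((¬U ↔ R) ↔ R) = T ⊕ F = T
So S1 is true.

S2: Formalization: ¬((¬P → Q) ↔ (R ↓ U))

¬P = ¬T = F
¬P → Q = F → F = T
R ↓ U = T ↓ F = F
(¬P → Q) ↔ (R ↓ U) = T ↔ F = F
¬((¬P → Q) ↔ (R ↓ U)) = ¬F = T
Thus S2 is true.

S3: This is ¬(P ↓ (¬S ∨ (Q ↓ U))).

¬S = ¬T = F
Q ↓ U = F ↓ F = T
¬S ∨ (Q ↓ U) = F ∨ T = T
P ↓ (¬S ∨ (Q ↓ U)) = T ↓ T = F
¬(P ↓ (¬S ∨ (Q ↓ U))) = ¬F = T
Thus S3 is true.

3 of the 3 statements are true (S1, S2, S3).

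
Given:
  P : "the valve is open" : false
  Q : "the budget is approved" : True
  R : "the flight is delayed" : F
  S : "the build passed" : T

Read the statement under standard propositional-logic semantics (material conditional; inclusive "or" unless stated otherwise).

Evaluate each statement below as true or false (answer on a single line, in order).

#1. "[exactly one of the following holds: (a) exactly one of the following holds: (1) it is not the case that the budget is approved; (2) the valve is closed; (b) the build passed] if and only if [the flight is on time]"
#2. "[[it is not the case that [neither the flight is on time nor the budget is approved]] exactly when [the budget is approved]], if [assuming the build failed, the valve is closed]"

#1 False; #2 True

#1: In symbols: ((not Q xor not P) xor S) iff not R

not Q = not True = False
not P = not False = True
not Q xor not P = False xor True = True
(not Q xor not P) xor S = True xor True = False
not R = not False = True
((not Q xor not P) xor S) iff not R = False iff True = False
Thus #1 is false.

#2: In symbols: (not S -> not P) -> (not (not R nor Q) iff Q)

not S = not True = False
not P = not False = True
not S -> not P = False -> True = True
not R = not False = True
not R nor Q = True nor True = False
not (not R nor Q) = not False = True
not (not R nor Q) iff Q = True iff True = True
(not S -> not P) -> (not (not R nor Q) iff Q) = True -> True = True
Hence #2 is true.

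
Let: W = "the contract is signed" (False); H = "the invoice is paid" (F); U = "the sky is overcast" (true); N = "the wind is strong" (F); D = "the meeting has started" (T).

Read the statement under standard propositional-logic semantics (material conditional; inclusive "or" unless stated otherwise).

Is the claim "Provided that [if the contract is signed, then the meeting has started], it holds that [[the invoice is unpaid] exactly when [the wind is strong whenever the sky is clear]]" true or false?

This is (W -> D) -> (~H <-> (~U -> N)).

W -> D = F -> T = T
~H = ~F = T
~U = ~T = F
~U -> N = F -> F = T
~H <-> (~U -> N) = T <-> T = T
(W -> D) -> (~H <-> (~U -> N)) = T -> T = T

True.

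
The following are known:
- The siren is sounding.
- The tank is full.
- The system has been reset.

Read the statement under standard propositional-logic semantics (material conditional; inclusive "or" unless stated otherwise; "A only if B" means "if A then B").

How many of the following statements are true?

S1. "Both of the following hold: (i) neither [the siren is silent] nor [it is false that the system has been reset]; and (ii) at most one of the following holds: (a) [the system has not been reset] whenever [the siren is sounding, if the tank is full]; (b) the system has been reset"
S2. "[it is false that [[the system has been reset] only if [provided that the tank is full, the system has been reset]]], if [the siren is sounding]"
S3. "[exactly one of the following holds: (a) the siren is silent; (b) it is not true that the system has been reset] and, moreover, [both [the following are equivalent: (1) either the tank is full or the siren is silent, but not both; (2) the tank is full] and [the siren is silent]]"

Let P = "the siren is sounding" (T), R = "the system has been reset" (T), Q = "the tank is full" (T).

S1: In symbols: (¬P ↓ ¬R) ∧ (((Q → P) → ¬R) ↑ R)

¬P = ¬T = F
¬R = ¬T = F
¬P ↓ ¬R = F ↓ F = T
Q → P = T → T = T
¬R = ¬T = F
(Q → P) → ¬R = T → F = F
((Q → P) → ¬R) ↑ R = F ↑ T = T
(¬P ↓ ¬R) ∧ (((Q → P) → ¬R) ↑ R) = T ∧ T = T
Thus S1 is true.

S2: In symbols: P → ¬(R → (Q → R))

Q → R = T → T = T
R → (Q → R) = T → T = T
¬(R → (Q → R)) = ¬T = F
P → ¬(R → (Q → R)) = T → F = F
Hence S2 is false.

S3: In symbols: (¬P ⊕ ¬R) ∧ (((Q ⊕ ¬P) ↔ Q) ∧ ¬P)

¬P = ¬T = F
¬R = ¬T = F
¬P ⊕ ¬R = F ⊕ F = F
¬P = ¬T = F
Q ⊕ ¬P = T ⊕ F = T
(Q ⊕ ¬P) ↔ Q = T ↔ T = T
¬P = ¬T = F
((Q ⊕ ¬P) ↔ Q) ∧ ¬P = T ∧ F = F
(¬P ⊕ ¬R) ∧ (((Q ⊕ ¬P) ↔ Q) ∧ ¬P) = F ∧ F = F
Thus S3 is false.

Count: 1.

1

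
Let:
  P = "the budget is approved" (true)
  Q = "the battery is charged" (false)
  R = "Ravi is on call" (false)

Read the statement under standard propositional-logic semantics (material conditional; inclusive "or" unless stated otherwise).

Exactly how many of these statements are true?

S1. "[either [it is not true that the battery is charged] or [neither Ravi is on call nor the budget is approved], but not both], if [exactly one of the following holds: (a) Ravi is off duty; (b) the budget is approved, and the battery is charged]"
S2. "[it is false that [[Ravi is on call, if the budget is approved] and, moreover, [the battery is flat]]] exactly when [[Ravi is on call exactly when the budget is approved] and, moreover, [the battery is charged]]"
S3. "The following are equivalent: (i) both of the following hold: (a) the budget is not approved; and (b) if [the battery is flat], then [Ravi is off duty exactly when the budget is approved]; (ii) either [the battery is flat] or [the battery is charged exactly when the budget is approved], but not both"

S1: In symbols: (¬R ⊕ (P ∧ Q)) → (¬Q ⊕ (R ↓ P))

¬R = ¬F = T
P ∧ Q = T ∧ F = F
¬R ⊕ (P ∧ Q) = T ⊕ F = T
¬Q = ¬F = T
R ↓ P = F ↓ T = F
¬Q ⊕ (R ↓ P) = T ⊕ F = T
(¬R ⊕ (P ∧ Q)) → (¬Q ⊕ (R ↓ P)) = T → T = T
Thus S1 is true.

S2: This is ¬((P → R) ∧ ¬Q) ↔ ((R ↔ P) ∧ Q).

P → R = T → F = F
¬Q = ¬F = T
(P → R) ∧ ¬Q = F ∧ T = F
¬((P → R) ∧ ¬Q) = ¬F = T
R ↔ P = F ↔ T = F
(R ↔ P) ∧ Q = F ∧ F = F
¬((P → R) ∧ ¬Q) ↔ ((R ↔ P) ∧ Q) = T ↔ F = F
Hence S2 is false.

S3: Parsed as (¬P ∧ (¬Q → (¬R ↔ P))) ↔ (¬Q ⊕ (Q ↔ P))

¬P = ¬T = F
¬Q = ¬F = T
¬R = ¬F = T
¬R ↔ P = T ↔ T = T
¬Q → (¬R ↔ P) = T → T = T
¬P ∧ (¬Q → (¬R ↔ P)) = F ∧ T = F
¬Q = ¬F = T
Q ↔ P = F ↔ T = F
¬Q ⊕ (Q ↔ P) = T ⊕ F = T
(¬P ∧ (¬Q → (¬R ↔ P))) ↔ (¬Q ⊕ (Q ↔ P)) = F ↔ T = F
So S3 is false.

Count: 1.

1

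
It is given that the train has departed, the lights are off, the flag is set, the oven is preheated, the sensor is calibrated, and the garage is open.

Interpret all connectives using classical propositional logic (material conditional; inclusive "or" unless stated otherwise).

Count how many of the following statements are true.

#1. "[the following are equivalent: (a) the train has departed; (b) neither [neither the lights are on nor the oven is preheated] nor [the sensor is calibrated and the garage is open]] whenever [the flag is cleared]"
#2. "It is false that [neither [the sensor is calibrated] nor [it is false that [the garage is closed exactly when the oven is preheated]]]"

2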